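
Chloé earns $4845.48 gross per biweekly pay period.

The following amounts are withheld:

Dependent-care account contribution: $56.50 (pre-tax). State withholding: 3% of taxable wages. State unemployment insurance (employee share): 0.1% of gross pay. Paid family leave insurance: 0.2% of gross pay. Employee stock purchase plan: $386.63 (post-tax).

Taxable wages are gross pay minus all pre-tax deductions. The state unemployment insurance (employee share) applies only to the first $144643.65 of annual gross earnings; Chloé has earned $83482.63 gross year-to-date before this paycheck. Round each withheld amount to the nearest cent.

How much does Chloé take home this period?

Dependent-care account contribution: $56.50
Taxable wages = $4845.48 − $56.50 = $4788.98
State withholding: $4788.98 × 0.03 = $143.67
State unemployment insurance (employee share): cap not yet reached, full $4845.48 is subject → $4845.48 × 0.001 = $4.85
Paid family leave insurance: $4845.48 × 0.002 = $9.69
Employee stock purchase plan: $386.63
Total deductions = $56.50 + $143.67 + $4.85 + $9.69 + $386.63 = $601.34
Net pay = $4845.48 − $601.34 = $4244.14

$4244.14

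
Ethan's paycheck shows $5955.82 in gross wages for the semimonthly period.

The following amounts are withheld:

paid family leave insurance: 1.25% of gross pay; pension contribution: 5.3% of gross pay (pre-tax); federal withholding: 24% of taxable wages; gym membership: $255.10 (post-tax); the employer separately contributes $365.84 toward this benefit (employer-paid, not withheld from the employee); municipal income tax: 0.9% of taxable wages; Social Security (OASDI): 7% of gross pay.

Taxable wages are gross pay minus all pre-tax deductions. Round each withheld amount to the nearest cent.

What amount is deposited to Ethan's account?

$3489.30

Pension contribution: $5955.82 × 0.053 = $315.66
Taxable wages = $5955.82 − $315.66 = $5640.16
Municipal income tax: $5640.16 × 0.009 = $50.76
Federal withholding: $5640.16 × 0.24 = $1353.64
Social Security (OASDI): $5955.82 × 0.07 = $416.91
Paid family leave insurance: $5955.82 × 0.0125 = $74.45
Gym membership: $255.10
(Employer's $365.84 toward gym membership is not withheld from the employee.)
Total deductions = $315.66 + $50.76 + $1353.64 + $416.91 + $74.45 + $255.10 = $2466.52
Net pay = $5955.82 − $2466.52 = $3489.30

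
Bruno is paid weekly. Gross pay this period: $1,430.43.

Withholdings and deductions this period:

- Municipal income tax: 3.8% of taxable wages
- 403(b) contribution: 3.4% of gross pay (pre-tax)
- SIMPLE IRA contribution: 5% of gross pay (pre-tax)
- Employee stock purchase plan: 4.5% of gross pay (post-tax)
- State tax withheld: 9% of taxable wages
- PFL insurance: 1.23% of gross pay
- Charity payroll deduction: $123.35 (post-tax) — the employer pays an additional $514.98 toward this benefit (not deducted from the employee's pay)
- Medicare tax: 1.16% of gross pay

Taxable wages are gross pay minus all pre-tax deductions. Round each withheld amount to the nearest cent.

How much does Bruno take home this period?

SIMPLE IRA contribution: $1,430.43 × 0.05 = $71.52
403(b) contribution: $1,430.43 × 0.034 = $48.63
Pre-tax total = $71.52 + $48.63 = $120.15
Taxable wages = $1,430.43 − $120.15 = $1,310.28
Municipal income tax: $1,310.28 × 0.038 = $49.79
State tax withheld: $1,310.28 × 0.09 = $117.93
Medicare tax: $1,430.43 × 0.0116 = $16.59
PFL insurance: $1,430.43 × 0.0123 = $17.59
Charity payroll deduction: $123.35
Employee stock purchase plan: $1,430.43 × 0.045 = $64.37
(Employer's $514.98 toward charity payroll deduction is not withheld from the employee.)
Total deductions = $71.52 + $48.63 + $49.79 + $117.93 + $16.59 + $17.59 + $123.35 + $64.37 = $509.77
Net pay = $1,430.43 − $509.77 = $920.66

$920.66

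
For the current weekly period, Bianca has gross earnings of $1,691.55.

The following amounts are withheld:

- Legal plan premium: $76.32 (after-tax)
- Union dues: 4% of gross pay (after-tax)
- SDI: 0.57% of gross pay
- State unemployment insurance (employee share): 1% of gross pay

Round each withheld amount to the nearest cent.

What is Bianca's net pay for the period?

$1,521.01

SDI: $1,691.55 × 0.0057 = $9.64
State unemployment insurance (employee share): $1,691.55 × 0.01 = $16.92
Legal plan premium: $76.32
Union dues: $1,691.55 × 0.04 = $67.66
Total deductions = $9.64 + $16.92 + $76.32 + $67.66 = $170.54
Net pay = $1,691.55 − $170.54 = $1,521.01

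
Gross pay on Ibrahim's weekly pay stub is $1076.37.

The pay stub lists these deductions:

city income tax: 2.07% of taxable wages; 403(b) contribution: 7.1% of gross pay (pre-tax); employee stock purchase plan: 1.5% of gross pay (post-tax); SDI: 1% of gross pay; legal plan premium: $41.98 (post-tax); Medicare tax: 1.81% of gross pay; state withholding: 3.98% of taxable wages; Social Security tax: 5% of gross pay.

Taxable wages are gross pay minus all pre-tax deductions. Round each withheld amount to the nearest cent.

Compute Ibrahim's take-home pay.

403(b) contribution: $1076.37 × 0.071 = $76.42
Taxable wages = $1076.37 − $76.42 = $999.95
City income tax: $999.95 × 0.0207 = $20.70
State withholding: $999.95 × 0.0398 = $39.80
Medicare tax: $1076.37 × 0.0181 = $19.48
Social Security tax: $1076.37 × 0.05 = $53.82
SDI: $1076.37 × 0.01 = $10.76
Employee stock purchase plan: $1076.37 × 0.015 = $16.15
Legal plan premium: $41.98
Total deductions = $76.42 + $20.70 + $39.80 + $19.48 + $53.82 + $10.76 + $16.15 + $41.98 = $279.11
Net pay = $1076.37 − $279.11 = $797.26

$797.26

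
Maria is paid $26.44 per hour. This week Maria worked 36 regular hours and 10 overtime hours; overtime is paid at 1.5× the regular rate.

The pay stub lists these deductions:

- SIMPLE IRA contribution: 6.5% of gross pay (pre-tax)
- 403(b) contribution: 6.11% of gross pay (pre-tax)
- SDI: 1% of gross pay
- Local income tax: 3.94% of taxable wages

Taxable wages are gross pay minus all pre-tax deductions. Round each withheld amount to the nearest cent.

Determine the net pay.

Regular pay: 36 × $26.44 = $951.84
Overtime pay: 10 × $26.44 × 1.5 = $396.60
Gross pay = $951.84 + $396.60 = $1,348.44
403(b) contribution: $1,348.44 × 0.0611 = $82.39
SIMPLE IRA contribution: $1,348.44 × 0.065 = $87.65
Pre-tax total = $82.39 + $87.65 = $170.04
Taxable wages = $1,348.44 − $170.04 = $1,178.40
Local income tax: $1,178.40 × 0.0394 = $46.43
SDI: $1,348.44 × 0.01 = $13.48
Total deductions = $82.39 + $87.65 + $46.43 + $13.48 = $229.95
Net pay = $1,348.44 − $229.95 = $1,118.49

$1,118.49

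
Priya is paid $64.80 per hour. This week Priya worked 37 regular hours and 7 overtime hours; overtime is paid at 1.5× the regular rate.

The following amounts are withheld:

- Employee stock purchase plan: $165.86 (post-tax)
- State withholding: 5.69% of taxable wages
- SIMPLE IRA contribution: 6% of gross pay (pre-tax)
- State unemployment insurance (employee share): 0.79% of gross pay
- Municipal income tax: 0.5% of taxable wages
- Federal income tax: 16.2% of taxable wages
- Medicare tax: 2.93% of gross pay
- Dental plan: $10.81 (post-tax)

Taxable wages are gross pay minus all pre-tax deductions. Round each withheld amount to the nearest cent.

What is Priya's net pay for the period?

$1,954.32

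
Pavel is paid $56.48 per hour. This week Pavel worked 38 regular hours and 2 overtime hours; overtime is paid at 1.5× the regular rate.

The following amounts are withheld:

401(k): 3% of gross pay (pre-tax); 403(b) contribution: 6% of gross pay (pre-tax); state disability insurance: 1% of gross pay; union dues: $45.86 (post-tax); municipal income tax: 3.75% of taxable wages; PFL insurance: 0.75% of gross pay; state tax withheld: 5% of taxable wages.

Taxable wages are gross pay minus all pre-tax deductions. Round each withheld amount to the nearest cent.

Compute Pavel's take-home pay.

$1,836.50

Regular pay: 38 × $56.48 = $2,146.24
Overtime pay: 2 × $56.48 × 1.5 = $169.44
Gross pay = $2,146.24 + $169.44 = $2,315.68
403(b) contribution: $2,315.68 × 0.06 = $138.94
401(k): $2,315.68 × 0.03 = $69.47
Pre-tax total = $138.94 + $69.47 = $208.41
Taxable wages = $2,315.68 − $208.41 = $2,107.27
Municipal income tax: $2,107.27 × 0.0375 = $79.02
State tax withheld: $2,107.27 × 0.05 = $105.36
PFL insurance: $2,315.68 × 0.0075 = $17.37
State disability insurance: $2,315.68 × 0.01 = $23.16
Union dues: $45.86
Total deductions = $138.94 + $69.47 + $79.02 + $105.36 + $17.37 + $23.16 + $45.86 = $479.18
Net pay = $2,315.68 − $479.18 = $1,836.50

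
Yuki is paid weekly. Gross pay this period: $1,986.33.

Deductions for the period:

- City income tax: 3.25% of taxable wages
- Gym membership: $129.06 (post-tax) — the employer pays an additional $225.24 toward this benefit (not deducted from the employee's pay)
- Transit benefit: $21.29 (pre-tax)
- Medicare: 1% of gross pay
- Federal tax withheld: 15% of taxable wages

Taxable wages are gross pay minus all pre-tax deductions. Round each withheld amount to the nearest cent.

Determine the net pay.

Transit benefit: $21.29
Taxable wages = $1,986.33 − $21.29 = $1,965.04
City income tax: $1,965.04 × 0.0325 = $63.86
Federal tax withheld: $1,965.04 × 0.15 = $294.76
Medicare: $1,986.33 × 0.01 = $19.86
Gym membership: $129.06
(Employer's $225.24 toward gym membership is not withheld from the employee.)
Total deductions = $21.29 + $63.86 + $294.76 + $19.86 + $129.06 = $528.83
Net pay = $1,986.33 − $528.83 = $1,457.50

$1,457.50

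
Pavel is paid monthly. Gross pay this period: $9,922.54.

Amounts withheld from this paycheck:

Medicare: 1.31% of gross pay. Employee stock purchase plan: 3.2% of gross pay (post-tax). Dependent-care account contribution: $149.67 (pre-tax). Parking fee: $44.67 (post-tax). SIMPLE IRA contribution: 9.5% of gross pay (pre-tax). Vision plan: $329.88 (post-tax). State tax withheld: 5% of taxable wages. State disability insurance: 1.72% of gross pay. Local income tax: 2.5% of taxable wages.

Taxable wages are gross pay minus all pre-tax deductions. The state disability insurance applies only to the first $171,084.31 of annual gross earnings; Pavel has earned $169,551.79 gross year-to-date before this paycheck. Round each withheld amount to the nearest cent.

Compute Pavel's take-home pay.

SIMPLE IRA contribution: $9,922.54 × 0.095 = $942.64
Dependent-care account contribution: $149.67
Pre-tax total = $942.64 + $149.67 = $1,092.31
Taxable wages = $9,922.54 − $1,092.31 = $8,830.23
State tax withheld: $8,830.23 × 0.05 = $441.51
Local income tax: $8,830.23 × 0.025 = $220.76
Medicare: $9,922.54 × 0.0131 = $129.99
State disability insurance: only $171,084.31 − $169,551.79 = $1,532.52 of this check is subject → $1,532.52 × 0.0172 = $26.36
Vision plan: $329.88
Parking fee: $44.67
Employee stock purchase plan: $9,922.54 × 0.032 = $317.52
Total deductions = $942.64 + $149.67 + $441.51 + $220.76 + $129.99 + $26.36 + $329.88 + $44.67 + $317.52 = $2,603.00
Net pay = $9,922.54 − $2,603.00 = $7,319.54

$7,319.54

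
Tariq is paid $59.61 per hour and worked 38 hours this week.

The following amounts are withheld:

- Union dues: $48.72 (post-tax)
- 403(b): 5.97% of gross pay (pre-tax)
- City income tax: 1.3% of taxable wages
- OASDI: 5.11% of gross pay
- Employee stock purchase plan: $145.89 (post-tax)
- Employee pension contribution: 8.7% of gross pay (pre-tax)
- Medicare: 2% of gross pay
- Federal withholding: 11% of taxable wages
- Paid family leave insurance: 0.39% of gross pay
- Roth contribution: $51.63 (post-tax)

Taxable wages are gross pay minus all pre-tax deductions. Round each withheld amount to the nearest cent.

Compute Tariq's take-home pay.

$1,279.01

Gross pay: 38 × $59.61 = $2,265.18
403(b): $2,265.18 × 0.0597 = $135.23
Employee pension contribution: $2,265.18 × 0.087 = $197.07
Pre-tax total = $135.23 + $197.07 = $332.30
Taxable wages = $2,265.18 − $332.30 = $1,932.88
City income tax: $1,932.88 × 0.013 = $25.13
Federal withholding: $1,932.88 × 0.11 = $212.62
OASDI: $2,265.18 × 0.0511 = $115.75
Paid family leave insurance: $2,265.18 × 0.0039 = $8.83
Medicare: $2,265.18 × 0.02 = $45.30
Union dues: $48.72
Employee stock purchase plan: $145.89
Roth contribution: $51.63
Total deductions = $135.23 + $197.07 + $25.13 + $212.62 + $115.75 + $8.83 + $45.30 + $48.72 + $145.89 + $51.63 = $986.17
Net pay = $2,265.18 − $986.17 = $1,279.01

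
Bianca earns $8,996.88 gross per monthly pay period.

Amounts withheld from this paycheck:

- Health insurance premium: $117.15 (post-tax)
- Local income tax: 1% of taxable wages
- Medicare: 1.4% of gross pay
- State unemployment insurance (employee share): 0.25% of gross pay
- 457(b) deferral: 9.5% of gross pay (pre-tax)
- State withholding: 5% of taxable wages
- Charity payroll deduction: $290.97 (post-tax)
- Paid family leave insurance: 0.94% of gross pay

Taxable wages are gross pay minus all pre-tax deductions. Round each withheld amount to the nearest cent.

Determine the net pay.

457(b) deferral: $8,996.88 × 0.095 = $854.70
Taxable wages = $8,996.88 − $854.70 = $8,142.18
Local income tax: $8,142.18 × 0.01 = $81.42
State withholding: $8,142.18 × 0.05 = $407.11
Medicare: $8,996.88 × 0.014 = $125.96
Paid family leave insurance: $8,996.88 × 0.0094 = $84.57
State unemployment insurance (employee share): $8,996.88 × 0.0025 = $22.49
Health insurance premium: $117.15
Charity payroll deduction: $290.97
Total deductions = $854.70 + $81.42 + $407.11 + $125.96 + $84.57 + $22.49 + $117.15 + $290.97 = $1,984.37
Net pay = $8,996.88 − $1,984.37 = $7,012.51

$7,012.51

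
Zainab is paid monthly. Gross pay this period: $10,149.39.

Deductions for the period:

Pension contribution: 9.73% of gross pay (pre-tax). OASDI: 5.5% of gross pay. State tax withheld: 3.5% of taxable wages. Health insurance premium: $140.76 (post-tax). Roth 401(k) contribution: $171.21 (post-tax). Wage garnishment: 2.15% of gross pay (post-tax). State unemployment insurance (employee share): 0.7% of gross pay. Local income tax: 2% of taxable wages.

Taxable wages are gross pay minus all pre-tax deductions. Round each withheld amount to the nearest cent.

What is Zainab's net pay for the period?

Pension contribution: $10,149.39 × 0.0973 = $987.54
Taxable wages = $10,149.39 − $987.54 = $9,161.85
Local income tax: $9,161.85 × 0.02 = $183.24
State tax withheld: $9,161.85 × 0.035 = $320.66
State unemployment insurance (employee share): $10,149.39 × 0.007 = $71.05
OASDI: $10,149.39 × 0.055 = $558.22
Roth 401(k) contribution: $171.21
Health insurance premium: $140.76
Wage garnishment: $10,149.39 × 0.0215 = $218.21
Total deductions = $987.54 + $183.24 + $320.66 + $71.05 + $558.22 + $171.21 + $140.76 + $218.21 = $2,650.89
Net pay = $10,149.39 − $2,650.89 = $7,498.50

$7,498.50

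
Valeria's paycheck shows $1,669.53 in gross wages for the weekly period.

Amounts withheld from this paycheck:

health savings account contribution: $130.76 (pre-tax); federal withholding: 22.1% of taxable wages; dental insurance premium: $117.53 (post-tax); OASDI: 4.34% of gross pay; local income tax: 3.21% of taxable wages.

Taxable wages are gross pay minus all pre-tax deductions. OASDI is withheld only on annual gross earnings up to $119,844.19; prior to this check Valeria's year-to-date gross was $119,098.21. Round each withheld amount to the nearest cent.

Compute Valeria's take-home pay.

$999.40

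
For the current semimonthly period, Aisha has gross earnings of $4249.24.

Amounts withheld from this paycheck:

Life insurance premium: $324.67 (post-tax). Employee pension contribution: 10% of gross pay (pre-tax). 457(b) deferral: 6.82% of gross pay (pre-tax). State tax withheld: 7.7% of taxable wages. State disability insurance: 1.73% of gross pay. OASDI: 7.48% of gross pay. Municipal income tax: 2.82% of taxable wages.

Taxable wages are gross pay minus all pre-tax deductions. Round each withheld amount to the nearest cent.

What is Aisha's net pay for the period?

$2446.67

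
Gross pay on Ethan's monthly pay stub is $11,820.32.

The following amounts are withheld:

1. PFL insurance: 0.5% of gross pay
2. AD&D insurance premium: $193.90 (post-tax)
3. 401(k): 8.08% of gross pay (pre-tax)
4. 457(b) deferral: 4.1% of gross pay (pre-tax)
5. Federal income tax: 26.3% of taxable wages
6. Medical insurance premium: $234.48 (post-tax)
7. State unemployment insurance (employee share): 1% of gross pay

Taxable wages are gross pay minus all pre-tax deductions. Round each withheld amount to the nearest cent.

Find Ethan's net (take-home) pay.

401(k): $11,820.32 × 0.0808 = $955.08
457(b) deferral: $11,820.32 × 0.041 = $484.63
Pre-tax total = $955.08 + $484.63 = $1,439.71
Taxable wages = $11,820.32 − $1,439.71 = $10,380.61
Federal income tax: $10,380.61 × 0.263 = $2,730.10
State unemployment insurance (employee share): $11,820.32 × 0.01 = $118.20
PFL insurance: $11,820.32 × 0.005 = $59.10
AD&D insurance premium: $193.90
Medical insurance premium: $234.48
Total deductions = $955.08 + $484.63 + $2,730.10 + $118.20 + $59.10 + $193.90 + $234.48 = $4,775.49
Net pay = $11,820.32 − $4,775.49 = $7,044.83

$7,044.83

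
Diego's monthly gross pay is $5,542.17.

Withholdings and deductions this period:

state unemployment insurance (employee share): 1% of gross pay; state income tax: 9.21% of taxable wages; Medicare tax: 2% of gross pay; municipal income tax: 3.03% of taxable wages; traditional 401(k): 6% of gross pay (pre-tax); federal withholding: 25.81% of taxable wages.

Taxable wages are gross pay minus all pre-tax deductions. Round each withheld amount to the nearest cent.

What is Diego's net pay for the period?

$3,061.11

Traditional 401(k): $5,542.17 × 0.06 = $332.53
Taxable wages = $5,542.17 − $332.53 = $5,209.64
Municipal income tax: $5,209.64 × 0.0303 = $157.85
Federal withholding: $5,209.64 × 0.2581 = $1,344.61
State income tax: $5,209.64 × 0.0921 = $479.81
Medicare tax: $5,542.17 × 0.02 = $110.84
State unemployment insurance (employee share): $5,542.17 × 0.01 = $55.42
Total deductions = $332.53 + $157.85 + $1,344.61 + $479.81 + $110.84 + $55.42 = $2,481.06
Net pay = $5,542.17 − $2,481.06 = $3,061.11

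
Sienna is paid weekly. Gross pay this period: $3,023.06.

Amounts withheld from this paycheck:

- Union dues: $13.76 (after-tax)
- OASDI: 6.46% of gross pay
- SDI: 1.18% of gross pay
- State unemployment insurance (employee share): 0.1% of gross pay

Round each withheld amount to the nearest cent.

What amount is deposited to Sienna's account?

$2,775.32

SDI: $3,023.06 × 0.0118 = $35.67
OASDI: $3,023.06 × 0.0646 = $195.29
State unemployment insurance (employee share): $3,023.06 × 0.001 = $3.02
Union dues: $13.76
Total deductions = $35.67 + $195.29 + $3.02 + $13.76 = $247.74
Net pay = $3,023.06 − $247.74 = $2,775.32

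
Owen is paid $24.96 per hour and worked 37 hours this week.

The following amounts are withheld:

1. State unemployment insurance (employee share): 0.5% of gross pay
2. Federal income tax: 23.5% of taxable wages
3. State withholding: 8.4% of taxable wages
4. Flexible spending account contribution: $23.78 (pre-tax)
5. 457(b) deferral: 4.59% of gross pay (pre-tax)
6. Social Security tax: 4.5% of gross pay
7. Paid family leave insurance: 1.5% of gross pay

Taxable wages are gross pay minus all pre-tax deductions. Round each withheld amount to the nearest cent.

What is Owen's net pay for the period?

$523.82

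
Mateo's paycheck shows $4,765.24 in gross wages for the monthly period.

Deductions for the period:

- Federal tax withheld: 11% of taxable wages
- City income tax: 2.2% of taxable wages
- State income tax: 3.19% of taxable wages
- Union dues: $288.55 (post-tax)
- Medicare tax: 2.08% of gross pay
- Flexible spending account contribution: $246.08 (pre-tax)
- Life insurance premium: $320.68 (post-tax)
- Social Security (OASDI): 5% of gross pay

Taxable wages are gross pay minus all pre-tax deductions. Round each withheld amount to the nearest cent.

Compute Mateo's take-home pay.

Flexible spending account contribution: $246.08
Taxable wages = $4,765.24 − $246.08 = $4,519.16
City income tax: $4,519.16 × 0.022 = $99.42
State income tax: $4,519.16 × 0.0319 = $144.16
Federal tax withheld: $4,519.16 × 0.11 = $497.11
Medicare tax: $4,765.24 × 0.0208 = $99.12
Social Security (OASDI): $4,765.24 × 0.05 = $238.26
Life insurance premium: $320.68
Union dues: $288.55
Total deductions = $246.08 + $99.42 + $144.16 + $497.11 + $99.12 + $238.26 + $320.68 + $288.55 = $1,933.38
Net pay = $4,765.24 − $1,933.38 = $2,831.86

$2,831.86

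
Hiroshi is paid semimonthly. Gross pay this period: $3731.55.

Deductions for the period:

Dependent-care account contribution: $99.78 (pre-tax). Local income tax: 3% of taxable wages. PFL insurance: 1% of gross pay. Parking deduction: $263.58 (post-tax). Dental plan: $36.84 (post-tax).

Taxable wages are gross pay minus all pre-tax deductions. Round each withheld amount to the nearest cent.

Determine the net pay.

$3185.08

Dependent-care account contribution: $99.78
Taxable wages = $3731.55 − $99.78 = $3631.77
Local income tax: $3631.77 × 0.03 = $108.95
PFL insurance: $3731.55 × 0.01 = $37.32
Parking deduction: $263.58
Dental plan: $36.84
Total deductions = $99.78 + $108.95 + $37.32 + $263.58 + $36.84 = $546.47
Net pay = $3731.55 − $546.47 = $3185.08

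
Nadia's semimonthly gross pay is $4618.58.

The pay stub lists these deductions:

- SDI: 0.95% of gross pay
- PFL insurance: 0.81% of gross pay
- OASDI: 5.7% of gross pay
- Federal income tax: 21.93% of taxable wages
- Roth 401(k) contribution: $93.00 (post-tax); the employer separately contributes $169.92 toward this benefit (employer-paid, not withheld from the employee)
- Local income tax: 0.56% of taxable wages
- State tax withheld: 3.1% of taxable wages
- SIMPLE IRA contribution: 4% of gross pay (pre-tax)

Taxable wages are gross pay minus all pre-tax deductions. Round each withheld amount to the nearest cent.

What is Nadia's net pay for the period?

$2861.67

SIMPLE IRA contribution: $4618.58 × 0.04 = $184.74
Taxable wages = $4618.58 − $184.74 = $4433.84
State tax withheld: $4433.84 × 0.031 = $137.45
Federal income tax: $4433.84 × 0.2193 = $972.34
Local income tax: $4433.84 × 0.0056 = $24.83
PFL insurance: $4618.58 × 0.0081 = $37.41
SDI: $4618.58 × 0.0095 = $43.88
OASDI: $4618.58 × 0.057 = $263.26
Roth 401(k) contribution: $93.00
(Employer's $169.92 toward Roth 401(k) contribution is not withheld from the employee.)
Total deductions = $184.74 + $137.45 + $972.34 + $24.83 + $37.41 + $43.88 + $263.26 + $93.00 = $1756.91
Net pay = $4618.58 − $1756.91 = $2861.67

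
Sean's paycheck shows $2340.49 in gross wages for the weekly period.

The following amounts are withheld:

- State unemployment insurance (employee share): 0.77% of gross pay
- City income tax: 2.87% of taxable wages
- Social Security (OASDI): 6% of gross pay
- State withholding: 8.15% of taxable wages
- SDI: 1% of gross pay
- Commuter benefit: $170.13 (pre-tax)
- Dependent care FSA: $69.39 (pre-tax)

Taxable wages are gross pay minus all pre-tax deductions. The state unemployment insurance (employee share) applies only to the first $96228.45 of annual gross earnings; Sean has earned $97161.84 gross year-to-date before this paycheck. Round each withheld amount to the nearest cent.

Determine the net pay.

$1705.61

Dependent care FSA: $69.39
Commuter benefit: $170.13
Pre-tax total = $69.39 + $170.13 = $239.52
Taxable wages = $2340.49 − $239.52 = $2100.97
State withholding: $2100.97 × 0.0815 = $171.23
City income tax: $2100.97 × 0.0287 = $60.30
SDI: $2340.49 × 0.01 = $23.40
Social Security (OASDI): $2340.49 × 0.06 = $140.43
State unemployment insurance (employee share): annual cap $96228.45 already reached (YTD $97161.84), so $0.00
Total deductions = $69.39 + $170.13 + $171.23 + $60.30 + $23.40 + $140.43 + $0.00 = $634.88
Net pay = $2340.49 − $634.88 = $1705.61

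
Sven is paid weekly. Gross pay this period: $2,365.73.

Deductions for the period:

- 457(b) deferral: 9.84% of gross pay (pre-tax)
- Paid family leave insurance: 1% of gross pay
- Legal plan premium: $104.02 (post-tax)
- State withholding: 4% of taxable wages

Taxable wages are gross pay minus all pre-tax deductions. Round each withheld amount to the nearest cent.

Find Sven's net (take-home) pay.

$1,919.94

457(b) deferral: $2,365.73 × 0.0984 = $232.79
Taxable wages = $2,365.73 − $232.79 = $2,132.94
State withholding: $2,132.94 × 0.04 = $85.32
Paid family leave insurance: $2,365.73 × 0.01 = $23.66
Legal plan premium: $104.02
Total deductions = $232.79 + $85.32 + $23.66 + $104.02 = $445.79
Net pay = $2,365.73 − $445.79 = $1,919.94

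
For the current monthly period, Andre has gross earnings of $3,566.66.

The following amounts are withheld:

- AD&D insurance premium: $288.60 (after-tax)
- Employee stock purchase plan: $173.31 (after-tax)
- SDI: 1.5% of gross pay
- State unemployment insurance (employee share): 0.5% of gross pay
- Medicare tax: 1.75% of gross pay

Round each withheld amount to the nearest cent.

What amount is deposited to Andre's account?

$2,971.00

State unemployment insurance (employee share): $3,566.66 × 0.005 = $17.83
Medicare tax: $3,566.66 × 0.0175 = $62.42
SDI: $3,566.66 × 0.015 = $53.50
Employee stock purchase plan: $173.31
AD&D insurance premium: $288.60
Total deductions = $17.83 + $62.42 + $53.50 + $173.31 + $288.60 = $595.66
Net pay = $3,566.66 − $595.66 = $2,971.00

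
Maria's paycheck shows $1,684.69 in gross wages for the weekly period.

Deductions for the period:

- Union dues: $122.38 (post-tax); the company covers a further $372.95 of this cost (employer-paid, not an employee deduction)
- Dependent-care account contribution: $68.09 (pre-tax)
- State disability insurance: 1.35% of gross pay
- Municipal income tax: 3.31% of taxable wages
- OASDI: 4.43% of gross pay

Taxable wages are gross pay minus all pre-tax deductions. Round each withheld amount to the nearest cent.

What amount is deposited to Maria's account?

Dependent-care account contribution: $68.09
Taxable wages = $1,684.69 − $68.09 = $1,616.60
Municipal income tax: $1,616.60 × 0.0331 = $53.51
OASDI: $1,684.69 × 0.0443 = $74.63
State disability insurance: $1,684.69 × 0.0135 = $22.74
Union dues: $122.38
(Employer's $372.95 toward union dues is not withheld from the employee.)
Total deductions = $68.09 + $53.51 + $74.63 + $22.74 + $122.38 = $341.35
Net pay = $1,684.69 − $341.35 = $1,343.34

$1,343.34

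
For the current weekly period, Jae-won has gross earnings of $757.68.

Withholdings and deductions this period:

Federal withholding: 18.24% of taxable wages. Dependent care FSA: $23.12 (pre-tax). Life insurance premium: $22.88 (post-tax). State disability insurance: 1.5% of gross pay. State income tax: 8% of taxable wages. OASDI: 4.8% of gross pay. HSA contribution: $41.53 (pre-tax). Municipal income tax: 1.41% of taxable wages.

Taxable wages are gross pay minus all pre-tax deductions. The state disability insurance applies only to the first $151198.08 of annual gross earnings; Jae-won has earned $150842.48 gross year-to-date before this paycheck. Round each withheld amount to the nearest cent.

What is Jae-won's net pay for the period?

$436.83

Dependent care FSA: $23.12
HSA contribution: $41.53
Pre-tax total = $23.12 + $41.53 = $64.65
Taxable wages = $757.68 − $64.65 = $693.03
Municipal income tax: $693.03 × 0.0141 = $9.77
State income tax: $693.03 × 0.08 = $55.44
Federal withholding: $693.03 × 0.1824 = $126.41
State disability insurance: only $151198.08 − $150842.48 = $355.60 of this check is subject → $355.60 × 0.015 = $5.33
OASDI: $757.68 × 0.048 = $36.37
Life insurance premium: $22.88
Total deductions = $23.12 + $41.53 + $9.77 + $55.44 + $126.41 + $5.33 + $36.37 + $22.88 = $320.85
Net pay = $757.68 − $320.85 = $436.83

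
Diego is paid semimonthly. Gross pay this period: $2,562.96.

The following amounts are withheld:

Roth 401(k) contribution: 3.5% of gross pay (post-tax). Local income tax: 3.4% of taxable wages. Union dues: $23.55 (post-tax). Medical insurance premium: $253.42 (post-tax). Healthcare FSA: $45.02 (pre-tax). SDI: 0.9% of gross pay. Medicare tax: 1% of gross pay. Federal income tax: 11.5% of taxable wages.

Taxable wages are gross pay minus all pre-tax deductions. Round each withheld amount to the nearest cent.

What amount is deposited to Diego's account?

$1,727.40

Healthcare FSA: $45.02
Taxable wages = $2,562.96 − $45.02 = $2,517.94
Federal income tax: $2,517.94 × 0.115 = $289.56
Local income tax: $2,517.94 × 0.034 = $85.61
SDI: $2,562.96 × 0.009 = $23.07
Medicare tax: $2,562.96 × 0.01 = $25.63
Medical insurance premium: $253.42
Union dues: $23.55
Roth 401(k) contribution: $2,562.96 × 0.035 = $89.70
Total deductions = $45.02 + $289.56 + $85.61 + $23.07 + $25.63 + $253.42 + $23.55 + $89.70 = $835.56
Net pay = $2,562.96 − $835.56 = $1,727.40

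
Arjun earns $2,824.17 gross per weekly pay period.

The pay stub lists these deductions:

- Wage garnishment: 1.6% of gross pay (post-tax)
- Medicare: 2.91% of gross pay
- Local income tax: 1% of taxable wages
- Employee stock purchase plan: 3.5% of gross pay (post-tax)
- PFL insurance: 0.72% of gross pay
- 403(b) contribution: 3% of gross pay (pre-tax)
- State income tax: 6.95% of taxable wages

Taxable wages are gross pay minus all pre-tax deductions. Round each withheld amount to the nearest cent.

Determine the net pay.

403(b) contribution: $2,824.17 × 0.03 = $84.73
Taxable wages = $2,824.17 − $84.73 = $2,739.44
State income tax: $2,739.44 × 0.0695 = $190.39
Local income tax: $2,739.44 × 0.01 = $27.39
Medicare: $2,824.17 × 0.0291 = $82.18
PFL insurance: $2,824.17 × 0.0072 = $20.33
Employee stock purchase plan: $2,824.17 × 0.035 = $98.85
Wage garnishment: $2,824.17 × 0.016 = $45.19
Total deductions = $84.73 + $190.39 + $27.39 + $82.18 + $20.33 + $98.85 + $45.19 = $549.06
Net pay = $2,824.17 − $549.06 = $2,275.11

$2,275.11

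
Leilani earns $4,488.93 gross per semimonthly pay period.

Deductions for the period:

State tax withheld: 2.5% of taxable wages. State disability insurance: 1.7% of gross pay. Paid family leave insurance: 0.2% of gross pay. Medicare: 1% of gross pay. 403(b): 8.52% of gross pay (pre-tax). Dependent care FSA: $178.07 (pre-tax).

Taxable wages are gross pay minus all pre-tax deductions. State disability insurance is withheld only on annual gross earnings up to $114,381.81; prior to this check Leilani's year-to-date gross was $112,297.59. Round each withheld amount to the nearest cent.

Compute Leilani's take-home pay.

403(b): $4,488.93 × 0.0852 = $382.46
Dependent care FSA: $178.07
Pre-tax total = $382.46 + $178.07 = $560.53
Taxable wages = $4,488.93 − $560.53 = $3,928.40
State tax withheld: $3,928.40 × 0.025 = $98.21
Medicare: $4,488.93 × 0.01 = $44.89
State disability insurance: only $114,381.81 − $112,297.59 = $2,084.22 of this check is subject → $2,084.22 × 0.017 = $35.43
Paid family leave insurance: $4,488.93 × 0.002 = $8.98
Total deductions = $382.46 + $178.07 + $98.21 + $44.89 + $35.43 + $8.98 = $748.04
Net pay = $4,488.93 − $748.04 = $3,740.89

$3,740.89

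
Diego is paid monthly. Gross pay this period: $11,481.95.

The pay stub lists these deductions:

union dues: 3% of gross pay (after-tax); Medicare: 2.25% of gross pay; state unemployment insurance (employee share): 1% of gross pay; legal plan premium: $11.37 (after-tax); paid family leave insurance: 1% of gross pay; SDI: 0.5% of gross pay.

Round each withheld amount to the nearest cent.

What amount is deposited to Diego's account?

$10,580.73

Paid family leave insurance: $11,481.95 × 0.01 = $114.82
State unemployment insurance (employee share): $11,481.95 × 0.01 = $114.82
Medicare: $11,481.95 × 0.0225 = $258.34
SDI: $11,481.95 × 0.005 = $57.41
Legal plan premium: $11.37
Union dues: $11,481.95 × 0.03 = $344.46
Total deductions = $114.82 + $114.82 + $258.34 + $57.41 + $11.37 + $344.46 = $901.22
Net pay = $11,481.95 − $901.22 = $10,580.73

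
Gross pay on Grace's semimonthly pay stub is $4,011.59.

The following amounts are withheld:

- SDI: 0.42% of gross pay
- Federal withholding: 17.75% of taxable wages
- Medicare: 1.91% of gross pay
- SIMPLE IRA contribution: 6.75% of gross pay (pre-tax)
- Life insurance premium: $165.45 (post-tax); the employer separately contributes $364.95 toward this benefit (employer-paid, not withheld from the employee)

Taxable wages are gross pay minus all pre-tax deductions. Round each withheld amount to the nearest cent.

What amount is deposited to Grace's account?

SIMPLE IRA contribution: $4,011.59 × 0.0675 = $270.78
Taxable wages = $4,011.59 − $270.78 = $3,740.81
Federal withholding: $3,740.81 × 0.1775 = $663.99
SDI: $4,011.59 × 0.0042 = $16.85
Medicare: $4,011.59 × 0.0191 = $76.62
Life insurance premium: $165.45
(Employer's $364.95 toward life insurance premium is not withheld from the employee.)
Total deductions = $270.78 + $663.99 + $16.85 + $76.62 + $165.45 = $1,193.69
Net pay = $4,011.59 − $1,193.69 = $2,817.90

$2,817.90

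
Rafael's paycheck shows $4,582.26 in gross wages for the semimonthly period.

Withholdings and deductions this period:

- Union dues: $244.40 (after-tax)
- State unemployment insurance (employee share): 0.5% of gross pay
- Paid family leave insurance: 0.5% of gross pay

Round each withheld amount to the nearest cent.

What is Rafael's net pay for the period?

$4,292.04

State unemployment insurance (employee share): $4,582.26 × 0.005 = $22.91
Paid family leave insurance: $4,582.26 × 0.005 = $22.91
Union dues: $244.40
Total deductions = $22.91 + $22.91 + $244.40 = $290.22
Net pay = $4,582.26 − $290.22 = $4,292.04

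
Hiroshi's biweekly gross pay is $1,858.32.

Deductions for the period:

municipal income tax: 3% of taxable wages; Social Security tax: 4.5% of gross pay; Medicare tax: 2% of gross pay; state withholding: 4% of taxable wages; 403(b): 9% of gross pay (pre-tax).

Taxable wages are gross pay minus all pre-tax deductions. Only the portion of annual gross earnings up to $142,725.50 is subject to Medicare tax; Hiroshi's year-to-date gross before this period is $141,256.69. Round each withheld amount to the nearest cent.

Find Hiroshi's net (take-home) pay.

$1,459.70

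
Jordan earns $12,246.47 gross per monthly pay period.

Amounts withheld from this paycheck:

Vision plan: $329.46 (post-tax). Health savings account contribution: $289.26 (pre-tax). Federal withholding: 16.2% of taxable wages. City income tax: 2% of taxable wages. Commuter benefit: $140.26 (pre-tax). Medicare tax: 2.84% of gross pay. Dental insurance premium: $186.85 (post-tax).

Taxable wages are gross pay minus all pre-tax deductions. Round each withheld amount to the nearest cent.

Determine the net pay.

$8,802.15

Health savings account contribution: $289.26
Commuter benefit: $140.26
Pre-tax total = $289.26 + $140.26 = $429.52
Taxable wages = $12,246.47 − $429.52 = $11,816.95
City income tax: $11,816.95 × 0.02 = $236.34
Federal withholding: $11,816.95 × 0.162 = $1,914.35
Medicare tax: $12,246.47 × 0.0284 = $347.80
Vision plan: $329.46
Dental insurance premium: $186.85
Total deductions = $289.26 + $140.26 + $236.34 + $1,914.35 + $347.80 + $329.46 + $186.85 = $3,444.32
Net pay = $12,246.47 − $3,444.32 = $8,802.15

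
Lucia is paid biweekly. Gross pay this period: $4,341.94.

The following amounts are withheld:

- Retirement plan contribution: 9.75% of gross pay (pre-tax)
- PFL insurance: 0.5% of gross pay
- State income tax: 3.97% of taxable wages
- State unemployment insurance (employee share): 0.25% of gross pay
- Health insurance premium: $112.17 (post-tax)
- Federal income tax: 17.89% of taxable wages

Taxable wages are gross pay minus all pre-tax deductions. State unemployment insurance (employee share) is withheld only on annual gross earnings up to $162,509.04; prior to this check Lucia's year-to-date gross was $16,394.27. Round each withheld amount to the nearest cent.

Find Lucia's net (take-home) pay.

$2,917.26

Retirement plan contribution: $4,341.94 × 0.0975 = $423.34
Taxable wages = $4,341.94 − $423.34 = $3,918.60
Federal income tax: $3,918.60 × 0.1789 = $701.04
State income tax: $3,918.60 × 0.0397 = $155.57
State unemployment insurance (employee share): cap not yet reached, full $4,341.94 is subject → $4,341.94 × 0.0025 = $10.85
PFL insurance: $4,341.94 × 0.005 = $21.71
Health insurance premium: $112.17
Total deductions = $423.34 + $701.04 + $155.57 + $10.85 + $21.71 + $112.17 = $1,424.68
Net pay = $4,341.94 − $1,424.68 = $2,917.26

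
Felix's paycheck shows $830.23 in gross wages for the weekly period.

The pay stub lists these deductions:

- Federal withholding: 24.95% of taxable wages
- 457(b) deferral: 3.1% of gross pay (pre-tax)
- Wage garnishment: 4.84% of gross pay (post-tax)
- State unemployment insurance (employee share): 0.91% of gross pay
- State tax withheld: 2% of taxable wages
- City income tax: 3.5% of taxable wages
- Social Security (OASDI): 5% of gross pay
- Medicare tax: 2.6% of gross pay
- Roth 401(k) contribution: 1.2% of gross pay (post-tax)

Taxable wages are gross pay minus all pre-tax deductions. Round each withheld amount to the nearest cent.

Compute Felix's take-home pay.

$438.72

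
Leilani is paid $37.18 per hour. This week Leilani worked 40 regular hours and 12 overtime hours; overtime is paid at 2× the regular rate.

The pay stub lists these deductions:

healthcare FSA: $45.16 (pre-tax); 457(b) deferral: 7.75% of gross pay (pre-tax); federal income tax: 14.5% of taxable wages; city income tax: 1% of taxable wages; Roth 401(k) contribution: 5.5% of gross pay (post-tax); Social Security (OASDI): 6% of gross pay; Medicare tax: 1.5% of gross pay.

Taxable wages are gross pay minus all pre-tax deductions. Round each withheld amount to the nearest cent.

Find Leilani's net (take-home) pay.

$1,507.38

Regular pay: 40 × $37.18 = $1,487.20
Overtime pay: 12 × $37.18 × 2 = $892.32
Gross pay = $1,487.20 + $892.32 = $2,379.52
Healthcare FSA: $45.16
457(b) deferral: $2,379.52 × 0.0775 = $184.41
Pre-tax total = $45.16 + $184.41 = $229.57
Taxable wages = $2,379.52 − $229.57 = $2,149.95
City income tax: $2,149.95 × 0.01 = $21.50
Federal income tax: $2,149.95 × 0.145 = $311.74
Medicare tax: $2,379.52 × 0.015 = $35.69
Social Security (OASDI): $2,379.52 × 0.06 = $142.77
Roth 401(k) contribution: $2,379.52 × 0.055 = $130.87
Total deductions = $45.16 + $184.41 + $21.50 + $311.74 + $35.69 + $142.77 + $130.87 = $872.14
Net pay = $2,379.52 − $872.14 = $1,507.38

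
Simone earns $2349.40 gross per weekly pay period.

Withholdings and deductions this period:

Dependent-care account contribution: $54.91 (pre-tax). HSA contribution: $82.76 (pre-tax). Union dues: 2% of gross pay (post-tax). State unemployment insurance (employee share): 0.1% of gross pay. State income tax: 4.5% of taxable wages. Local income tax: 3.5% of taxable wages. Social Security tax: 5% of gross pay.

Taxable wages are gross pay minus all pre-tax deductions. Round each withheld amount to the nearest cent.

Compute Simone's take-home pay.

HSA contribution: $82.76
Dependent-care account contribution: $54.91
Pre-tax total = $82.76 + $54.91 = $137.67
Taxable wages = $2349.40 − $137.67 = $2211.73
Local income tax: $2211.73 × 0.035 = $77.41
State income tax: $2211.73 × 0.045 = $99.53
State unemployment insurance (employee share): $2349.40 × 0.001 = $2.35
Social Security tax: $2349.40 × 0.05 = $117.47
Union dues: $2349.40 × 0.02 = $46.99
Total deductions = $82.76 + $54.91 + $77.41 + $99.53 + $2.35 + $117.47 + $46.99 = $481.42
Net pay = $2349.40 − $481.42 = $1867.98

$1867.98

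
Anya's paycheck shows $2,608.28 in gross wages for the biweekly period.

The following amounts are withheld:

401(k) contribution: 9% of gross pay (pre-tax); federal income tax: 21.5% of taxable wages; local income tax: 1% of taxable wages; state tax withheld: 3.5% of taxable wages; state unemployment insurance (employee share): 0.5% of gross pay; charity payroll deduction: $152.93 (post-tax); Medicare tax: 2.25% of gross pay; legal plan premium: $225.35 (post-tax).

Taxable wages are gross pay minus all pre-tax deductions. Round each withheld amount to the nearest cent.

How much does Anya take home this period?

401(k) contribution: $2,608.28 × 0.09 = $234.75
Taxable wages = $2,608.28 − $234.75 = $2,373.53
Local income tax: $2,373.53 × 0.01 = $23.74
Federal income tax: $2,373.53 × 0.215 = $510.31
State tax withheld: $2,373.53 × 0.035 = $83.07
State unemployment insurance (employee share): $2,608.28 × 0.005 = $13.04
Medicare tax: $2,608.28 × 0.0225 = $58.69
Legal plan premium: $225.35
Charity payroll deduction: $152.93
Total deductions = $234.75 + $23.74 + $510.31 + $83.07 + $13.04 + $58.69 + $225.35 + $152.93 = $1,301.88
Net pay = $2,608.28 − $1,301.88 = $1,306.40

$1,306.40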